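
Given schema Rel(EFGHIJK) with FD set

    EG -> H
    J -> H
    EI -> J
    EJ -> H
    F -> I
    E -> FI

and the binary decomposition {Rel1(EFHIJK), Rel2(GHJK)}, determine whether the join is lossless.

Common attributes: Rel1 ∩ Rel2 = {HJK}.
No dependency enlarges {HJK}, so (HJK)⁺ = {HJK}.
The closure contains neither all of Rel1 = {EFHIJK} nor all of Rel2 = {GHJK}, so the common attributes are not a superkey of either fragment. The join is lossy.

No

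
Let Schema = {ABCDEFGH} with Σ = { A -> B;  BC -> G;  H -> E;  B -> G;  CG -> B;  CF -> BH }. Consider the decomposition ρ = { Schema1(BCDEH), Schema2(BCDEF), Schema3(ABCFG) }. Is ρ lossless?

Chase test. Columns are ABCDEFGH; row i has aⱼ where attribute j ∈ Schemai, else bᵢⱼ.
Initial tableau (one row per fragment):
  row 1: b11 a2 a3 a4 a5 b16 b17 a8
  row 2: b21 a2 a3 a4 a5 a6 b27 b28
  row 3: a1 a2 a3 b34 b35 a6 a7 b38
Rows 1 and 2 agree on BC; apply BC→G and equate their G entries.
Rows 1 and 3 agree on BC; apply BC→G and equate their G entries.
Rows 2 and 3 agree on CF; apply CF→BH and equate their BH entries.
Rows 2 and 3 agree on H; apply H→E and equate their E entries.
No row becomes fully distinguished — the join is lossy.

No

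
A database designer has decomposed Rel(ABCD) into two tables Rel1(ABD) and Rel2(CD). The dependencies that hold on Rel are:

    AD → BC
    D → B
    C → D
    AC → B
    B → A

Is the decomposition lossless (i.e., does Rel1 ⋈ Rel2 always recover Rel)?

Common attributes: Rel1 ∩ Rel2 = {D}.
Closure of {D}: D → B applies, adding B; B → A applies, adding A; AD → BC applies, adding C. So (D)⁺ = {ABCD}.
This closure contains every attribute of Rel1, so Rel1 ∩ Rel2 → Rel1. The join is lossless.

Yes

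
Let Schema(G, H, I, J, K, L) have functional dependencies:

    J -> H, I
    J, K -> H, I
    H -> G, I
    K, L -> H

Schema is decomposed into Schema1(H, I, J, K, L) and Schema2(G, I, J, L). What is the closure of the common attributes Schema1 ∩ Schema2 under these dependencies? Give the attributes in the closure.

G, H, I, J, L

Schema1 ∩ Schema2 = {I, J, L}.
J → H, I applies, adding H
H → G, I applies, adding G
Closure: {G, H, I, J, L}.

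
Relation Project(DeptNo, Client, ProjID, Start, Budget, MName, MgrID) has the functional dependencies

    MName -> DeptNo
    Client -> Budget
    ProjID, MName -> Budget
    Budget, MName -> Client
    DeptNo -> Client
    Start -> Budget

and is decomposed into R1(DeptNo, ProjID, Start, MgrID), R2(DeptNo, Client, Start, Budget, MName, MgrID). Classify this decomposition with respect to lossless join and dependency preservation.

lossy but dependency-preserving

Lossless test: (DeptNo, Start, MgrID)⁺ = {DeptNo, Client, Start, Budget, MgrID}, which is a superkey of neither fragment — lossy.
Dependency preservation: ProjID, MName → Budget is not contained in any single fragment, but the restricted closure of its left-hand side across the fragments still reaches the right-hand side; the remaining FDs each lie inside some fragment. All dependencies are preserved.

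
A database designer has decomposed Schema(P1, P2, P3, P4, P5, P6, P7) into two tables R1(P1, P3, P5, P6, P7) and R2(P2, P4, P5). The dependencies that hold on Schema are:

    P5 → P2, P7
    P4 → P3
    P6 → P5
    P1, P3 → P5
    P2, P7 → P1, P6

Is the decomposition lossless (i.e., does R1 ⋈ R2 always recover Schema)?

Common attributes: R1 ∩ R2 = {P5}.
Closure of {P5}: P5 → P2, P7 applies, adding P2, P7; P2, P7 → P1, P6 applies, adding P1, P6. So (P5)⁺ = {P1, P2, P5, P6, P7}.
The closure contains neither all of R1 = {P1, P3, P5, P6, P7} nor all of R2 = {P2, P4, P5}, so the common attributes are not a superkey of either fragment. The join is lossy.

No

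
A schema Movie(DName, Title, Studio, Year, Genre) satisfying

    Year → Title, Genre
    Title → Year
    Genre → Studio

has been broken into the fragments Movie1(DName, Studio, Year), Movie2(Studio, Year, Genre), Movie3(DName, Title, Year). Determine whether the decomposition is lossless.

Yes

Chase test. Columns are DName, Title, Studio, Year, Genre; row i has aⱼ where attribute j ∈ Moviei, else bᵢⱼ.
Initial tableau (one row per fragment):
  row 1: a1 b12 a3 a4 b15
  row 2: b21 b22 a3 a4 a5
  row 3: a1 a2 b33 a4 b35
Rows 1 and 2 agree on Year; apply Year→Title, Genre and equate their Title, Genre entries.
Rows 1 and 3 agree on Year; apply Year→Title, Genre and equate their Title, Genre entries.
Rows 1 and 3 agree on Genre; apply Genre→Studio and equate their Studio entries.
Row 1 is now all distinguished symbols — the join is lossless.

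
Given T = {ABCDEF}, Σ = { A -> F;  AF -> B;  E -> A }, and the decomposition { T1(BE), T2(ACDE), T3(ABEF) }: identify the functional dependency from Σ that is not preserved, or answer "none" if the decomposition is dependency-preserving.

A → F lies within T3.
AF → B lies within T3.
E → A lies within T2.
Every dependency is enforceable on the fragments, so the decomposition is dependency-preserving.

none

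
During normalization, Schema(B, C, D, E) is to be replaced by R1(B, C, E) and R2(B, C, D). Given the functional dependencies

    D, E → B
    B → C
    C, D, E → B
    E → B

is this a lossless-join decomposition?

No

Common attributes: R1 ∩ R2 = {B, C}.
No dependency enlarges {B, C}, so (B, C)⁺ = {B, C}.
The closure contains neither all of R1 = {B, C, E} nor all of R2 = {B, C, D}, so the common attributes are not a superkey of either fragment. The join is lossy.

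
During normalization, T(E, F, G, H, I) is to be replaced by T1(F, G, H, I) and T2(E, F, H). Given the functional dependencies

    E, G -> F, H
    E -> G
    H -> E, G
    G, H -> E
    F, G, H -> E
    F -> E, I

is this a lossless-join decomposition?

Common attributes: T1 ∩ T2 = {F, H}.
Closure of {F, H}: H → E, G applies, adding E, G; F → E, I applies, adding I. So (F, H)⁺ = {E, F, G, H, I}.
This closure contains every attribute of T1, so T1 ∩ T2 → T1. The join is lossless.

Yes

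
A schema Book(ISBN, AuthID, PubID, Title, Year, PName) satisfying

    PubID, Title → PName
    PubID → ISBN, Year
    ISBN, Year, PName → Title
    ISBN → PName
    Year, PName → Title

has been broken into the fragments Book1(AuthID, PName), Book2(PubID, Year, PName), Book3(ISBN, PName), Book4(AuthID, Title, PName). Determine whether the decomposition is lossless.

No

Chase test. Columns are ISBN, AuthID, PubID, Title, Year, PName; row i has aⱼ where attribute j ∈ Booki, else bᵢⱼ.
Initial tableau (one row per fragment):
  row 1: b11 a2 b13 b14 b15 a6
  row 2: b21 b22 a3 b24 a5 a6
  row 3: a1 b32 b33 b34 b35 a6
  row 4: b41 a2 b43 a4 b45 a6
No row becomes fully distinguished — the join is lossy.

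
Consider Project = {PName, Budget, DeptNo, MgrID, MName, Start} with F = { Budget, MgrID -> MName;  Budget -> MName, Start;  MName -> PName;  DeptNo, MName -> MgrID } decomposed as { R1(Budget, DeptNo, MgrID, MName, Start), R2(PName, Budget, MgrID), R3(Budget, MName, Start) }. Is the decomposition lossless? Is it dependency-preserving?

lossless but not dependency-preserving

Lossless test (chase): Rows 1 and 2 agree on Budget, MgrID; apply Budget, MgrID→MName and equate their MName entries. Rows 1 and 2 agree on Budget; apply Budget→MName, Start and equate their MName, Start entries. Rows 1 and 2 agree on MName; apply MName→PName and equate their PName entries. Rows 1 and 3 agree on MName; apply MName→PName and equate their PName entries. Row 1 is now all distinguished symbols — the join is lossless.
Dependency preservation: the restricted closure of {MName} across the fragments never reaches {PName}, so MName → PName cannot be enforced without a join — not preserved.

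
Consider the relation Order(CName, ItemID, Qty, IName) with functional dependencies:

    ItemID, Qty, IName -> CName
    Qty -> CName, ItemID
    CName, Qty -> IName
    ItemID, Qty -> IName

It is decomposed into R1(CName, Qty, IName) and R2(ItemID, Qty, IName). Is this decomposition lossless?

Yes

Common attributes: R1 ∩ R2 = {Qty, IName}.
Closure of {Qty, IName}: Qty → CName, ItemID applies, adding CName, ItemID. So (Qty, IName)⁺ = {CName, ItemID, Qty, IName}.
This closure contains every attribute of R1, so R1 ∩ R2 → R1. The join is lossless.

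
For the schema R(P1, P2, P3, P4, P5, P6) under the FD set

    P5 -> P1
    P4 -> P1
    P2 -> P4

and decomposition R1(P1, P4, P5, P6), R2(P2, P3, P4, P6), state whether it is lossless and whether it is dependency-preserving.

Lossless test: (P4, P6)⁺ = {P1, P4, P6}, which is a superkey of neither fragment — lossy.
Dependency preservation: every FD's attributes lie within a single fragment, so each can be enforced locally — preserved.

lossy but dependency-preserving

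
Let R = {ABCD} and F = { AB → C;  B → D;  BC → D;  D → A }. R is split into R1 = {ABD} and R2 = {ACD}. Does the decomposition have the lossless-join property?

Common attributes: R1 ∩ R2 = {AD}.
No dependency enlarges {AD}, so (AD)⁺ = {AD}.
The closure contains neither all of R1 = {ABD} nor all of R2 = {ACD}, so the common attributes are not a superkey of either fragment. The join is lossy.

No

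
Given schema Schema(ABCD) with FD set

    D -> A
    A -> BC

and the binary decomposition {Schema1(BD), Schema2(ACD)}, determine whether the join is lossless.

Yes

Common attributes: Schema1 ∩ Schema2 = {D}.
Closure of {D}: D → A applies, adding A; A → BC applies, adding BC. So (D)⁺ = {ABCD}.
This closure contains every attribute of Schema1, so Schema1 ∩ Schema2 → Schema1. The join is lossless.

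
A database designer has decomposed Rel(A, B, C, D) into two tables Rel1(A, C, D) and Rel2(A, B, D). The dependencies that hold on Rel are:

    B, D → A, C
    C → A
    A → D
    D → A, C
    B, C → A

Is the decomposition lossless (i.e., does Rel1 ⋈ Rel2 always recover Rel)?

Yes

Common attributes: Rel1 ∩ Rel2 = {A, D}.
Closure of {A, D}: D → A, C applies, adding C. So (A, D)⁺ = {A, C, D}.
This closure contains every attribute of Rel1, so Rel1 ∩ Rel2 → Rel1. The join is lossless.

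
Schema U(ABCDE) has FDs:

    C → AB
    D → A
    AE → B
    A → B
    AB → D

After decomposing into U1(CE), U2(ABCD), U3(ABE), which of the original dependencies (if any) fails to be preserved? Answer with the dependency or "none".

none

C → AB lies within U2.
D → A lies within U2.
AE → B lies within U3.
A → B lies within U2.
AB → D lies within U2.
Every dependency is enforceable on the fragments, so the decomposition is dependency-preserving.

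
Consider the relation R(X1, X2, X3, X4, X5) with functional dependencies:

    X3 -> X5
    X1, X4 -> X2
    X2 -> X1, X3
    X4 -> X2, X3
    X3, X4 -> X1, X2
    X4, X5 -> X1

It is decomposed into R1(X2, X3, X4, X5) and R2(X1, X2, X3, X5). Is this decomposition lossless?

Common attributes: R1 ∩ R2 = {X2, X3, X5}.
Closure of {X2, X3, X5}: X2 → X1, X3 applies, adding X1. So (X2, X3, X5)⁺ = {X1, X2, X3, X5}.
This closure contains every attribute of R2, so R1 ∩ R2 → R2. The join is lossless.

Yes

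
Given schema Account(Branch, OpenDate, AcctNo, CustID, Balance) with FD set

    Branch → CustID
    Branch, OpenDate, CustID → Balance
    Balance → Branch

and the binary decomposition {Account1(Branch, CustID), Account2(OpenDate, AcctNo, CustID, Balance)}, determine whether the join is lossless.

No

Common attributes: Account1 ∩ Account2 = {CustID}.
No dependency enlarges {CustID}, so (CustID)⁺ = {CustID}.
The closure contains neither all of Account1 = {Branch, CustID} nor all of Account2 = {OpenDate, AcctNo, CustID, Balance}, so the common attributes are not a superkey of either fragment. The join is lossy.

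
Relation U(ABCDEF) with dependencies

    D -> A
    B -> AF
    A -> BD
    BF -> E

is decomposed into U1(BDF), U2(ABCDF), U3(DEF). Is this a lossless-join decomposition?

Yes

Chase test. Columns are ABCDEF; row i has aⱼ where attribute j ∈ Ui, else bᵢⱼ.
Initial tableau (one row per fragment):
  row 1: b11 a2 b13 a4 b15 a6
  row 2: a1 a2 a3 a4 b25 a6
  row 3: b31 b32 b33 a4 a5 a6
Rows 1 and 2 agree on D; apply D→A and equate their A entries.
Rows 1 and 3 agree on D; apply D→A and equate their A entries.
Rows 1 and 3 agree on A; apply A→BD and equate their BD entries.
Rows 1 and 2 agree on BF; apply BF→E and equate their E entries.
Rows 1 and 3 agree on BF; apply BF→E and equate their E entries.
Row 2 is now all distinguished symbols — the join is lossless.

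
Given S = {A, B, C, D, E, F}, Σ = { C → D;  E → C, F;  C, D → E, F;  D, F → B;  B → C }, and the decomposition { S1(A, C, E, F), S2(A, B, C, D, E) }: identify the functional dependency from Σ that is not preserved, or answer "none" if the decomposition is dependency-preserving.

D, F → B

Check D, F → B: no single fragment contains all of {B, D, F}, and the restricted closure of {D, F} across the fragments never reaches {B}.
C → D is preserved.
E → C, F is preserved.
C, D → E, F is preserved.
B → C is preserved.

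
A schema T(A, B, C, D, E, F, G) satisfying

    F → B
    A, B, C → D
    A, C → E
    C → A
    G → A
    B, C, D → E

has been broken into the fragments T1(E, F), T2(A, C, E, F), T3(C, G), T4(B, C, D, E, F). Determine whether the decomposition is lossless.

No

Chase test. Columns are A, B, C, D, E, F, G; row i has aⱼ where attribute j ∈ Ti, else bᵢⱼ.
Initial tableau (one row per fragment):
  row 1: b11 b12 b13 b14 a5 a6 b17
  row 2: a1 b22 a3 b24 a5 a6 b27
  row 3: b31 b32 a3 b34 b35 b36 a7
  row 4: b41 a2 a3 a4 a5 a6 b47
Rows 1 and 2 agree on F; apply F→B and equate their B entries.
Rows 1 and 4 agree on F; apply F→B and equate their B entries.
Rows 2 and 3 agree on C; apply C→A and equate their A entries.
Rows 2 and 4 agree on C; apply C→A and equate their A entries.
Rows 2 and 4 agree on A, B, C; apply A, B, C→D and equate their D entries.
Rows 2 and 3 agree on A, C; apply A, C→E and equate their E entries.
No row becomes fully distinguished — the join is lossy.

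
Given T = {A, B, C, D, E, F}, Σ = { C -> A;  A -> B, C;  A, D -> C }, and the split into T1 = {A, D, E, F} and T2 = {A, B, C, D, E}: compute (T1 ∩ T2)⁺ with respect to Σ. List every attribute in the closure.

T1 ∩ T2 = {A, D, E}.
A → B, C applies, adding B, C
Closure: {A, B, C, D, E}.

A, B, C, D, E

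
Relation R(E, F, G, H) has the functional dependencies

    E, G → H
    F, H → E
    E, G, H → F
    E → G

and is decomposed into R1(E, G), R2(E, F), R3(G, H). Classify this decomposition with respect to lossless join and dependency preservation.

Lossless test (chase): Rows 1 and 2 agree on E; apply E→G and equate their G entries. Rows 1 and 2 agree on E, G; apply E, G→H and equate their H entries. Rows 1 and 2 agree on E, G, H; apply E, G, H→F and equate their F entries. No row becomes fully distinguished — the join is lossy.
Dependency preservation: the restricted closure of {E, G} across the fragments never reaches {H}, so E, G → H cannot be enforced without a join — not preserved.

lossy and not dependency-preserving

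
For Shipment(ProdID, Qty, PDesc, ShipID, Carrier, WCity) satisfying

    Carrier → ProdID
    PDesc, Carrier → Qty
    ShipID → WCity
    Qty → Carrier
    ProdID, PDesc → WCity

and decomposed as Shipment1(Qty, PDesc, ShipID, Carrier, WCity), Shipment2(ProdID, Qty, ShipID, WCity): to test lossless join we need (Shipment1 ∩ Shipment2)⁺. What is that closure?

Shipment1 ∩ Shipment2 = {Qty, ShipID, WCity}.
Qty → Carrier applies, adding Carrier
Carrier → ProdID applies, adding ProdID
Closure: {ProdID, Qty, ShipID, Carrier, WCity}.

ProdID, Qty, ShipID, Carrier, WCity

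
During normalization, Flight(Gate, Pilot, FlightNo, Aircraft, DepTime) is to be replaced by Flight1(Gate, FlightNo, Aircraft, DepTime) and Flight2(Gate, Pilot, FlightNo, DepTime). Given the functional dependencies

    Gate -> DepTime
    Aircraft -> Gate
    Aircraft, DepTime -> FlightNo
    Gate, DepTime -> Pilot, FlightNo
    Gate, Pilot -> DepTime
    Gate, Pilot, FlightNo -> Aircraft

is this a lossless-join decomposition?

Yes

Common attributes: Flight1 ∩ Flight2 = {Gate, FlightNo, DepTime}.
Closure of {Gate, FlightNo, DepTime}: Gate, DepTime → Pilot, FlightNo applies, adding Pilot; Gate, Pilot, FlightNo → Aircraft applies, adding Aircraft. So (Gate, FlightNo, DepTime)⁺ = {Gate, Pilot, FlightNo, Aircraft, DepTime}.
This closure contains every attribute of Flight1, so Flight1 ∩ Flight2 → Flight1. The join is lossless.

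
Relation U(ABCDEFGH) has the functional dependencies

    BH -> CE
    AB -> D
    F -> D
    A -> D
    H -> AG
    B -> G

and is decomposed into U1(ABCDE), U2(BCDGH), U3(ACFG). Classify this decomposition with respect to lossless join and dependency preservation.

lossy and not dependency-preserving

Lossless test (chase): Rows 1 and 3 agree on A; apply A→D and equate their D entries. Rows 1 and 2 agree on B; apply B→G and equate their G entries. No row becomes fully distinguished — the join is lossy.
Dependency preservation: the restricted closure of {BH} across the fragments never reaches {CE}, so BH → CE cannot be enforced without a join — not preserved.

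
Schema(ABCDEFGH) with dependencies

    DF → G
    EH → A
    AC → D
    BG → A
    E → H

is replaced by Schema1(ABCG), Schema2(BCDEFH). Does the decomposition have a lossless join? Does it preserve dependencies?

lossy and not dependency-preserving

Lossless test: (BC)⁺ = {BC}, which is a superkey of neither fragment — lossy.
Dependency preservation: the restricted closure of {DF} across the fragments never reaches {G}, so DF → G cannot be enforced without a join — not preserved.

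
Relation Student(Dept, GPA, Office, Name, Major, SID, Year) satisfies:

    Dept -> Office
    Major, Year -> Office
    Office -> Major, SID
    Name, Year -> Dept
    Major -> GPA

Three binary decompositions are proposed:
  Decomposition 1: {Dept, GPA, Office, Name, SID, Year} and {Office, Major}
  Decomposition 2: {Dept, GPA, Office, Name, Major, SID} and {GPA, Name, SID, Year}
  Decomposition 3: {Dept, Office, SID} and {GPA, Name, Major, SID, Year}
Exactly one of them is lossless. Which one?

Decomposition 1: common = {Office}, closure = {GPA, Office, Major, SID} → lossless.
Decomposition 2: common = {GPA, Name, SID}, closure = {GPA, Name, SID} → lossy.
Decomposition 3: common = {SID}, closure = {SID} → lossy.

Decomposition 1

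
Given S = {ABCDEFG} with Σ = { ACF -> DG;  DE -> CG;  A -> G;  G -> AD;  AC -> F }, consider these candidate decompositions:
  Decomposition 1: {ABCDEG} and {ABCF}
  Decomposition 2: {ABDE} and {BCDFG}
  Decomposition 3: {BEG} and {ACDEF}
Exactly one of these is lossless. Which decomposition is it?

Decomposition 1: common = {ABC}, closure = {ABCDFG} → lossless.
Decomposition 2: common = {BD}, closure = {BD} → lossy.
Decomposition 3: common = {E}, closure = {E} → lossy.

Decomposition 1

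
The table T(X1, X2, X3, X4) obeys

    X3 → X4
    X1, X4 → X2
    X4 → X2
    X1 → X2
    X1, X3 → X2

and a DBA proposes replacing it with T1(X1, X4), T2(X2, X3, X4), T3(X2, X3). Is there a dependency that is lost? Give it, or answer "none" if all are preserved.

X1 → X2

Check X1 → X2: no single fragment contains all of {X1, X2}, and the restricted closure of {X1} across the fragments never reaches {X2}.
X3 → X4 is preserved.
X1, X4 → X2 is preserved.
X4 → X2 is preserved.
X1, X3 → X2 is preserved.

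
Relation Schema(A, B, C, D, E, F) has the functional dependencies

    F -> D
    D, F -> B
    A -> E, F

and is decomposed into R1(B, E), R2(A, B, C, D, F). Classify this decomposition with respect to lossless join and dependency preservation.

lossy and not dependency-preserving

Lossless test: (B)⁺ = {B}, which is a superkey of neither fragment — lossy.
Dependency preservation: the restricted closure of {A} across the fragments never reaches {E, F}, so A → E, F cannot be enforced without a join — not preserved.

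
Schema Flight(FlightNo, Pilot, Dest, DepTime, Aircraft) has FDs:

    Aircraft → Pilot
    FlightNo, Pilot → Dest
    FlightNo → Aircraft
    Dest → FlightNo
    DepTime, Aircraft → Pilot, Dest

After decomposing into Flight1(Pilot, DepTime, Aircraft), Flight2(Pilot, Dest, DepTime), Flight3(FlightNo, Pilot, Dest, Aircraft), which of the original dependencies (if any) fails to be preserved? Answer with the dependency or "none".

Check DepTime, Aircraft → Pilot, Dest: no single fragment contains all of {Pilot, Dest, DepTime, Aircraft}, and the restricted closure of {DepTime, Aircraft} across the fragments never reaches {Pilot, Dest}.
Aircraft → Pilot is preserved.
FlightNo, Pilot → Dest is preserved.
FlightNo → Aircraft is preserved.
Dest → FlightNo is preserved.

DepTime, Aircraft → Pilot, Dest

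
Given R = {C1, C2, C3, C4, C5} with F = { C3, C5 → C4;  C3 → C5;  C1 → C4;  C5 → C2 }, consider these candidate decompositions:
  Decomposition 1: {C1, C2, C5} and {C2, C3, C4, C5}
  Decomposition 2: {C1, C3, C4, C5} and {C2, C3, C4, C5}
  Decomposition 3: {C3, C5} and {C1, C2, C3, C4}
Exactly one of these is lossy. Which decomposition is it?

Decomposition 1: common = {C2, C5}, closure = {C2, C5} → lossy.
Decomposition 2: common = {C3, C4, C5}, closure = {C2, C3, C4, C5} → lossless.
Decomposition 3: common = {C3}, closure = {C2, C3, C4, C5} → lossless.

Decomposition 1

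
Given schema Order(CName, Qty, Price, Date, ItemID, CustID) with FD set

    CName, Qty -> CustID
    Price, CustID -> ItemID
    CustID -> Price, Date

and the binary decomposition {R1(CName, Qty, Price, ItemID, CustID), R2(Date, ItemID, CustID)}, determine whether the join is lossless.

Yes

Common attributes: R1 ∩ R2 = {ItemID, CustID}.
Closure of {ItemID, CustID}: CustID → Price, Date applies, adding Price, Date. So (ItemID, CustID)⁺ = {Price, Date, ItemID, CustID}.
This closure contains every attribute of R2, so R1 ∩ R2 → R2. The join is lossless.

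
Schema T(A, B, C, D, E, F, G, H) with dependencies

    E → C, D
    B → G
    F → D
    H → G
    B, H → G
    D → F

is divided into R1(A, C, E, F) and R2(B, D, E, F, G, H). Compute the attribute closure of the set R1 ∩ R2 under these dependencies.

R1 ∩ R2 = {E, F}.
E → C, D applies, adding C, D
Closure: {C, D, E, F}.

C, D, E, F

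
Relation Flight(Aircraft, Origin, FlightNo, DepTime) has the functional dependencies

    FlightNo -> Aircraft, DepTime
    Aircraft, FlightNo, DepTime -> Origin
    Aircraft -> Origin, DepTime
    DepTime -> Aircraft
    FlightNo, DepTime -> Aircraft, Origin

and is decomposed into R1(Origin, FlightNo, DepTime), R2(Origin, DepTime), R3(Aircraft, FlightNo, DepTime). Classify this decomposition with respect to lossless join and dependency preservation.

Lossless test (chase): Rows 1 and 3 agree on FlightNo; apply FlightNo→Aircraft, DepTime and equate their Aircraft, DepTime entries. Rows 1 and 3 agree on Aircraft, FlightNo, DepTime; apply Aircraft, FlightNo, DepTime→Origin and equate their Origin entries. Rows 1 and 2 agree on DepTime; apply DepTime→Aircraft and equate their Aircraft entries. Row 1 is now all distinguished symbols — the join is lossless.
Dependency preservation: Aircraft, FlightNo, DepTime → Origin; Aircraft → Origin, DepTime; FlightNo, DepTime → Aircraft, Origin are not contained in any single fragment, but the restricted closure of each left-hand side across the fragments still reaches the right-hand side; the remaining FDs each lie inside some fragment. All dependencies are preserved.

lossless and dependency-preserving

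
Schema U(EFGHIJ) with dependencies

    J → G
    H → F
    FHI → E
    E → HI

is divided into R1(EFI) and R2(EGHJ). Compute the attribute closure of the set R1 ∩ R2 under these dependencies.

EFHI

R1 ∩ R2 = {E}.
E → HI applies, adding HI
H → F applies, adding F
Closure: {EFHI}.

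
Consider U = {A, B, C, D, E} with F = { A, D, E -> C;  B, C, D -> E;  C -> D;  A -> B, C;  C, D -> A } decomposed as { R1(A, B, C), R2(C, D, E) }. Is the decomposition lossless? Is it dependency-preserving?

Lossless test: (C)⁺ = {A, B, C, D, E}, which contains all of one fragment — lossless.
Dependency preservation: A, D, E → C; B, C, D → E; C, D → A are not contained in any single fragment, but the restricted closure of each left-hand side across the fragments still reaches the right-hand side; the remaining FDs each lie inside some fragment. All dependencies are preserved.

lossless and dependency-preserving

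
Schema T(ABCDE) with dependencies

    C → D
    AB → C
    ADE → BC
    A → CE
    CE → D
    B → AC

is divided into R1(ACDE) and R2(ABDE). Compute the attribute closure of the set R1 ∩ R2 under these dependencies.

ABCDE

R1 ∩ R2 = {ADE}.
ADE → BC applies, adding BC
Closure: {ABCDE}.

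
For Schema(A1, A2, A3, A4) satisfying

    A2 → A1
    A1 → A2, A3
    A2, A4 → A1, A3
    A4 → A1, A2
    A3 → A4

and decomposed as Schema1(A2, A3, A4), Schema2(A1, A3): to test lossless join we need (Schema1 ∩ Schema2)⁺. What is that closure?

Schema1 ∩ Schema2 = {A3}.
A3 → A4 applies, adding A4
A4 → A1, A2 applies, adding A1, A2
Closure: {A1, A2, A3, A4}.

A1, A2, A3, A4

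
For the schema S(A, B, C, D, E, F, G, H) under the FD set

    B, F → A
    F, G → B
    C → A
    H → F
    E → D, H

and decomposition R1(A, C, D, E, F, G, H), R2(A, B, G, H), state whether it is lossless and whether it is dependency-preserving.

lossless but not dependency-preserving

Lossless test: (A, G, H)⁺ = {A, B, F, G, H}, which contains all of one fragment — lossless.
Dependency preservation: the restricted closure of {B, F} across the fragments never reaches {A}, so B, F → A cannot be enforced without a join — not preserved.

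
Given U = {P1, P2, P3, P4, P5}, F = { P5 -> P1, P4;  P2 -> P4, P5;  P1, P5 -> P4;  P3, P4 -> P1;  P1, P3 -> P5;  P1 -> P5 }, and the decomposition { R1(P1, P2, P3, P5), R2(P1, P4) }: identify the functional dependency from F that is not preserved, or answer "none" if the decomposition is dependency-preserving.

P3, P4 -> P1

Check P3, P4 → P1: no single fragment contains all of {P1, P3, P4}, and the restricted closure of {P3, P4} across the fragments never reaches {P1}.
P5 → P1, P4 is preserved.
P2 → P4, P5 is preserved.
P1, P5 → P4 is preserved.
P1, P3 → P5 is preserved.
P1 → P5 is preserved.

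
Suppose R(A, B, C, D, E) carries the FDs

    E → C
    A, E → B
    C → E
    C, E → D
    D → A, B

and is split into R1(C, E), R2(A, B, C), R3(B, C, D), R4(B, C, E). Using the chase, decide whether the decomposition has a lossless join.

Chase test. Columns are A, B, C, D, E; row i has aⱼ where attribute j ∈ Ri, else bᵢⱼ.
Initial tableau (one row per fragment):
  row 1: b11 b12 a3 b14 a5
  row 2: a1 a2 a3 b24 b25
  row 3: b31 a2 a3 a4 b35
  row 4: b41 a2 a3 b44 a5
Rows 1 and 2 agree on C; apply C→E and equate their E entries.
Rows 1 and 3 agree on C; apply C→E and equate their E entries.
Rows 1 and 2 agree on C, E; apply C, E→D and equate their D entries.
Rows 1 and 3 agree on C, E; apply C, E→D and equate their D entries.
Rows 1 and 4 agree on C, E; apply C, E→D and equate their D entries.
Rows 1 and 2 agree on D; apply D→A, B and equate their A, B entries.
Rows 1 and 3 agree on D; apply D→A, B and equate their A, B entries.
Rows 1 and 4 agree on D; apply D→A, B and equate their A, B entries.
Row 1 is now all distinguished symbols — the join is lossless.

Yes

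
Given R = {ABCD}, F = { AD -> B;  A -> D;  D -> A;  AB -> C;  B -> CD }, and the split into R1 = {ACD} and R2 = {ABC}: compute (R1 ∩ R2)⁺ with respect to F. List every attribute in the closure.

R1 ∩ R2 = {AC}.
A → D applies, adding D
AD → B applies, adding B
Closure: {ABCD}.

ABCD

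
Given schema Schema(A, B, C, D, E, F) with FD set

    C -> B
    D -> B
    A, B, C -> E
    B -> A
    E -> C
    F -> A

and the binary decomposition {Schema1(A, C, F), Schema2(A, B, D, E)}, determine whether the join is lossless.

Common attributes: Schema1 ∩ Schema2 = {A}.
No dependency enlarges {A}, so (A)⁺ = {A}.
The closure contains neither all of Schema1 = {A, C, F} nor all of Schema2 = {A, B, D, E}, so the common attributes are not a superkey of either fragment. The join is lossy.

No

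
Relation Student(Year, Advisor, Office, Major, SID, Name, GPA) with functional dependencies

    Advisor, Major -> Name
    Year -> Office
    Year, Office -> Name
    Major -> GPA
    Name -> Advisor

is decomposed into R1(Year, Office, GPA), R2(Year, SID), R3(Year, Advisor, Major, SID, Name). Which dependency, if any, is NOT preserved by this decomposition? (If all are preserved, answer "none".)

Major -> GPA

Check Major → GPA: no single fragment contains all of {Major, GPA}, and the restricted closure of {Major} across the fragments never reaches {GPA}.
Advisor, Major → Name is preserved.
Year → Office is preserved.
Year, Office → Name is preserved.
Name → Advisor is preserved.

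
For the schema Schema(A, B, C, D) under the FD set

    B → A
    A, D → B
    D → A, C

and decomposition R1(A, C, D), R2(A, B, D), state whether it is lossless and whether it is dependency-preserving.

Lossless test: (A, D)⁺ = {A, B, C, D}, which contains all of one fragment — lossless.
Dependency preservation: every FD's attributes lie within a single fragment, so each can be enforced locally — preserved.

lossless and dependency-preserving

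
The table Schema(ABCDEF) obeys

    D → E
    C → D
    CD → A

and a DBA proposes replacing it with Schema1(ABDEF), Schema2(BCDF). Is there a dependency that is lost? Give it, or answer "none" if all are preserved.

Check CD → A: no single fragment contains all of {ACD}, and the restricted closure of {CD} across the fragments never reaches {A}.
D → E is preserved.
C → D is preserved.

CD → A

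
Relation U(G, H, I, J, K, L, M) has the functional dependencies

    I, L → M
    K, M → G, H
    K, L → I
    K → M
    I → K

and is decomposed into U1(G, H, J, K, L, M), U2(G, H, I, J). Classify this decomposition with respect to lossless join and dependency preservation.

Lossless test: (G, H, J)⁺ = {G, H, J}, which is a superkey of neither fragment — lossy.
Dependency preservation: the restricted closure of {I, L} across the fragments never reaches {M}, so I, L → M cannot be enforced without a join — not preserved.

lossy and not dependency-preserving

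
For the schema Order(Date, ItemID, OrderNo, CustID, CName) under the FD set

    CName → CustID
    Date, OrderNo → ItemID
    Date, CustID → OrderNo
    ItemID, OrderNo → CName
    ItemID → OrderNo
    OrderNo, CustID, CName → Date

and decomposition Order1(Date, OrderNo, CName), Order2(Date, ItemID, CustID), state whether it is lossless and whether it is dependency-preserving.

lossy and not dependency-preserving

Lossless test: (Date)⁺ = {Date}, which is a superkey of neither fragment — lossy.
Dependency preservation: the restricted closure of {CName} across the fragments never reaches {CustID}, so CName → CustID cannot be enforced without a join — not preserved.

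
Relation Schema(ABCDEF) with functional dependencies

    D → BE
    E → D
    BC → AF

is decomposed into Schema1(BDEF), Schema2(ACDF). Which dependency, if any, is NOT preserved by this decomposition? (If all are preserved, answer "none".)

BC → AF

Check BC → AF: no single fragment contains all of {ABCF}, and the restricted closure of {BC} across the fragments never reaches {AF}.
D → BE is preserved.
E → D is preserved.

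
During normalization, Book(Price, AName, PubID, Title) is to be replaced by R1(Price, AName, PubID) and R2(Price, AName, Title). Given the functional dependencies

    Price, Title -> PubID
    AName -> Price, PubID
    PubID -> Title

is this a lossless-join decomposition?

Yes

Common attributes: R1 ∩ R2 = {Price, AName}.
Closure of {Price, AName}: AName → Price, PubID applies, adding PubID; PubID → Title applies, adding Title. So (Price, AName)⁺ = {Price, AName, PubID, Title}.
This closure contains every attribute of R1, so R1 ∩ R2 → R1. The join is lossless.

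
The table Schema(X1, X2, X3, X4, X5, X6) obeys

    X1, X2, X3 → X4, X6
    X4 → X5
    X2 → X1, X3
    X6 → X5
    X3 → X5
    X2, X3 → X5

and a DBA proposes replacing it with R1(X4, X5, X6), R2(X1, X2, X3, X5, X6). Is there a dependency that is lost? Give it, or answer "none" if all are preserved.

Check X1, X2, X3 → X4, X6: no single fragment contains all of {X1, X2, X3, X4, X6}, and the restricted closure of {X1, X2, X3} across the fragments never reaches {X4, X6}.
X4 → X5 is preserved.
X2 → X1, X3 is preserved.
X6 → X5 is preserved.
X3 → X5 is preserved.
X2, X3 → X5 is preserved.

X1, X2, X3 → X4, X6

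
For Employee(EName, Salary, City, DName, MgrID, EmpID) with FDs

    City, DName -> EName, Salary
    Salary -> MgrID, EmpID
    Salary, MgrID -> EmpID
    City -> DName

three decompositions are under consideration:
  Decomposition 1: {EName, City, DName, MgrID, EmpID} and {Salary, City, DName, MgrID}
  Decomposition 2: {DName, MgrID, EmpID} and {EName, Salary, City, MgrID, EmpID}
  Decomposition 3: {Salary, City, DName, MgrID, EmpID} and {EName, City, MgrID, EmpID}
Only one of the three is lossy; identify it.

Decomposition 2

Decomposition 1: common = {City, DName, MgrID}, closure = {EName, Salary, City, DName, MgrID, EmpID} → lossless.
Decomposition 2: common = {MgrID, EmpID}, closure = {MgrID, EmpID} → lossy.
Decomposition 3: common = {City, MgrID, EmpID}, closure = {EName, Salary, City, DName, MgrID, EmpID} → lossless.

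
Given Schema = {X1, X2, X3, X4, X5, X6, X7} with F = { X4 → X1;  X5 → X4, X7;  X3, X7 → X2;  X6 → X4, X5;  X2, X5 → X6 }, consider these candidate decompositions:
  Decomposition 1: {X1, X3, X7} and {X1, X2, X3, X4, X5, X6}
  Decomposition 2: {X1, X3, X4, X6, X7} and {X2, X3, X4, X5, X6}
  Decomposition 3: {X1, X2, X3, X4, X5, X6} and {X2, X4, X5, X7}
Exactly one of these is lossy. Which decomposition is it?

Decomposition 1

Decomposition 1: common = {X1, X3}, closure = {X1, X3} → lossy.
Decomposition 2: common = {X3, X4, X6}, closure = {X1, X2, X3, X4, X5, X6, X7} → lossless.
Decomposition 3: common = {X2, X4, X5}, closure = {X1, X2, X4, X5, X6, X7} → lossless.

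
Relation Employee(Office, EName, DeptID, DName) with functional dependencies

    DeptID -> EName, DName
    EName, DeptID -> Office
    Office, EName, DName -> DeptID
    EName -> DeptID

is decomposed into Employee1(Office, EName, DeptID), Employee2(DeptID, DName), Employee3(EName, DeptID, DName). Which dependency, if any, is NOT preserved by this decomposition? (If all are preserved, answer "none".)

DeptID → EName, DName lies within Employee3.
EName, DeptID → Office lies within Employee1.
Office, EName, DName → DeptID: restricted closure across fragments reaches DeptID.
EName → DeptID lies within Employee1.
Every dependency is enforceable on the fragments, so the decomposition is dependency-preserving.

none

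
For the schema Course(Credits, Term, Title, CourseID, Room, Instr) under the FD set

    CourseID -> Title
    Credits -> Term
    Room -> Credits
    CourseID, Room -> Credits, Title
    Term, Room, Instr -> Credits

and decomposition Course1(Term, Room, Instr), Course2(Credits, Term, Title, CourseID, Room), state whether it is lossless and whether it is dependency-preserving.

lossy but dependency-preserving

Lossless test: (Term, Room)⁺ = {Credits, Term, Room}, which is a superkey of neither fragment — lossy.
Dependency preservation: Term, Room, Instr → Credits is not contained in any single fragment, but the restricted closure of its left-hand side across the fragments still reaches the right-hand side; the remaining FDs each lie inside some fragment. All dependencies are preserved.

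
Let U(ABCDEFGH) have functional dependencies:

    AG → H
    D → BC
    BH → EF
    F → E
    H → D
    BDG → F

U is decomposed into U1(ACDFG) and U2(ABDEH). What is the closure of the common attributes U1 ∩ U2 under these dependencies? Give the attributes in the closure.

ABCD

U1 ∩ U2 = {AD}.
D → BC applies, adding BC
Closure: {ABCD}.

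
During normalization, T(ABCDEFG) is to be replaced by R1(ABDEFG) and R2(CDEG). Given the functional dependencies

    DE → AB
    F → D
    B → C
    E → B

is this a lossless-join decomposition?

Yes

Common attributes: R1 ∩ R2 = {DEG}.
Closure of {DEG}: DE → AB applies, adding AB; B → C applies, adding C. So (DEG)⁺ = {ABCDEG}.
This closure contains every attribute of R2, so R1 ∩ R2 → R2. The join is lossless.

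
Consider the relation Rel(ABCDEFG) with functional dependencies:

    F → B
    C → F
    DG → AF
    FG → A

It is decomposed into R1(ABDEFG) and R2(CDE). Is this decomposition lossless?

No

Common attributes: R1 ∩ R2 = {DE}.
No dependency enlarges {DE}, so (DE)⁺ = {DE}.
The closure contains neither all of R1 = {ABDEFG} nor all of R2 = {CDE}, so the common attributes are not a superkey of either fragment. The join is lossy.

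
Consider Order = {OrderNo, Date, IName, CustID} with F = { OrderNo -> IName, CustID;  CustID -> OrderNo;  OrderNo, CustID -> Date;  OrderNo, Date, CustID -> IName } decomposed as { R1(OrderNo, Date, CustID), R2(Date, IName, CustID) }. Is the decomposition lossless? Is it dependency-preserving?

lossless and dependency-preserving

Lossless test: (Date, CustID)⁺ = {OrderNo, Date, IName, CustID}, which contains all of one fragment — lossless.
Dependency preservation: OrderNo → IName, CustID; OrderNo, Date, CustID → IName are not contained in any single fragment, but the restricted closure of each left-hand side across the fragments still reaches the right-hand side; the remaining FDs each lie inside some fragment. All dependencies are preserved.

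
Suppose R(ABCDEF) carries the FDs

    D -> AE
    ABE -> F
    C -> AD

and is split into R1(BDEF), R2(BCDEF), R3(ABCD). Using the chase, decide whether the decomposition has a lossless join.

Chase test. Columns are ABCDEF; row i has aⱼ where attribute j ∈ Ri, else bᵢⱼ.
Initial tableau (one row per fragment):
  row 1: b11 a2 b13 a4 a5 a6
  row 2: b21 a2 a3 a4 a5 a6
  row 3: a1 a2 a3 a4 b35 b36
Rows 1 and 2 agree on D; apply D→AE and equate their AE entries.
Rows 1 and 3 agree on D; apply D→AE and equate their AE entries.
Rows 1 and 3 agree on ABE; apply ABE→F and equate their F entries.
Row 2 is now all distinguished symbols — the join is lossless.

Yes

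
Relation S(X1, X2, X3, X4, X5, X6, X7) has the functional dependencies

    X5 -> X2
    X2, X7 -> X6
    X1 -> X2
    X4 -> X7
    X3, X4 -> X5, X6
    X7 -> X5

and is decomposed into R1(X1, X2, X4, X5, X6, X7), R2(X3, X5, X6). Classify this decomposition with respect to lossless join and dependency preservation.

lossy but dependency-preserving

Lossless test: (X5, X6)⁺ = {X2, X5, X6}, which is a superkey of neither fragment — lossy.
Dependency preservation: X3, X4 → X5, X6 is not contained in any single fragment, but the restricted closure of its left-hand side across the fragments still reaches the right-hand side; the remaining FDs each lie inside some fragment. All dependencies are preserved.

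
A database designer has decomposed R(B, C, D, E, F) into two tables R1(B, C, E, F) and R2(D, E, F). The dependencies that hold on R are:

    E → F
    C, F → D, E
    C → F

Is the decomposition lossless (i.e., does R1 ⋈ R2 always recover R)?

Common attributes: R1 ∩ R2 = {E, F}.
No dependency enlarges {E, F}, so (E, F)⁺ = {E, F}.
The closure contains neither all of R1 = {B, C, E, F} nor all of R2 = {D, E, F}, so the common attributes are not a superkey of either fragment. The join is lossy.

No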